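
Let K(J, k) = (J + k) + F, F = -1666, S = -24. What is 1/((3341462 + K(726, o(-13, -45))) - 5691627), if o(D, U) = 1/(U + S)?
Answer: -69/162226246 ≈ -4.2533e-7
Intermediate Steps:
o(D, U) = 1/(-24 + U) (o(D, U) = 1/(U - 24) = 1/(-24 + U))
K(J, k) = -1666 + J + k (K(J, k) = (J + k) - 1666 = -1666 + J + k)
1/((3341462 + K(726, o(-13, -45))) - 5691627) = 1/((3341462 + (-1666 + 726 + 1/(-24 - 45))) - 5691627) = 1/((3341462 + (-1666 + 726 + 1/(-69))) - 5691627) = 1/((3341462 + (-1666 + 726 - 1/69)) - 5691627) = 1/((3341462 - 64861/69) - 5691627) = 1/(230496017/69 - 5691627) = 1/(-162226246/69) = -69/162226246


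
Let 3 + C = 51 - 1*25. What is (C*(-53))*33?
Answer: -40227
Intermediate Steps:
C = 23 (C = -3 + (51 - 1*25) = -3 + (51 - 25) = -3 + 26 = 23)
(C*(-53))*33 = (23*(-53))*33 = -1219*33 = -40227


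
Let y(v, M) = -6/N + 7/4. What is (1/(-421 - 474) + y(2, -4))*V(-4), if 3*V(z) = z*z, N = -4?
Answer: 15508/895 ≈ 17.327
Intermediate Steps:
y(v, M) = 13/4 (y(v, M) = -6/(-4) + 7/4 = -6*(-¼) + 7*(¼) = 3/2 + 7/4 = 13/4)
V(z) = z²/3 (V(z) = (z*z)/3 = z²/3)
(1/(-421 - 474) + y(2, -4))*V(-4) = (1/(-421 - 474) + 13/4)*((⅓)*(-4)²) = (1/(-895) + 13/4)*((⅓)*16) = (-1/895 + 13/4)*(16/3) = (11631/3580)*(16/3) = 15508/895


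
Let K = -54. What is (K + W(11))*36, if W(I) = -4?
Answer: -2088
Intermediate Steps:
(K + W(11))*36 = (-54 - 4)*36 = -58*36 = -2088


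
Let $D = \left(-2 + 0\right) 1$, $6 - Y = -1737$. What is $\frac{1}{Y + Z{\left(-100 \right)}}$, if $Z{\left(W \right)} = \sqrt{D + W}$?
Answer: $\frac{581}{1012717} - \frac{i \sqrt{102}}{3038151} \approx 0.0005737 - 3.3242 \cdot 10^{-6} i$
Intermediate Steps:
$Y = 1743$ ($Y = 6 - -1737 = 6 + 1737 = 1743$)
$D = -2$ ($D = \left(-2\right) 1 = -2$)
$Z{\left(W \right)} = \sqrt{-2 + W}$
$\frac{1}{Y + Z{\left(-100 \right)}} = \frac{1}{1743 + \sqrt{-2 - 100}} = \frac{1}{1743 + \sqrt{-102}} = \frac{1}{1743 + i \sqrt{102}}$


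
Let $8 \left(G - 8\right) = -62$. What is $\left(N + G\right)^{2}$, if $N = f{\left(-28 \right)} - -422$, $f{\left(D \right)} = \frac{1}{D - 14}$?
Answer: $\frac{1257908089}{7056} \approx 1.7828 \cdot 10^{5}$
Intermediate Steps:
$f{\left(D \right)} = \frac{1}{-14 + D}$
$G = \frac{1}{4}$ ($G = 8 + \frac{1}{8} \left(-62\right) = 8 - \frac{31}{4} = \frac{1}{4} \approx 0.25$)
$N = \frac{17723}{42}$ ($N = \frac{1}{-14 - 28} - -422 = \frac{1}{-42} + 422 = - \frac{1}{42} + 422 = \frac{17723}{42} \approx 421.98$)
$\left(N + G\right)^{2} = \left(\frac{17723}{42} + \frac{1}{4}\right)^{2} = \left(\frac{35467}{84}\right)^{2} = \frac{1257908089}{7056}$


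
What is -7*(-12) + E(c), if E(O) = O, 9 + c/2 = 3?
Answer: 72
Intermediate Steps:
c = -12 (c = -18 + 2*3 = -18 + 6 = -12)
-7*(-12) + E(c) = -7*(-12) - 12 = 84 - 12 = 72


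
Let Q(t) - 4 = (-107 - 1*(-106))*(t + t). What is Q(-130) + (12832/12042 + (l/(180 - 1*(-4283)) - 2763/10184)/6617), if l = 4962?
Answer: 479986057783715959/1810818986070744 ≈ 265.07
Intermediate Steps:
Q(t) = 4 - 2*t (Q(t) = 4 + (-107 - 1*(-106))*(t + t) = 4 + (-107 + 106)*(2*t) = 4 - 2*t)
Q(-130) + (12832/12042 + (l/(180 - 1*(-4283)) - 2763/10184)/6617) = (4 - 2*(-130)) + (12832/12042 + (4962/(180 - 1*(-4283)) - 2763/10184)/6617) = (4 + 260) + (12832*(1/12042) + (4962/(180 + 4283) - 2763*1/10184)*(1/6617)) = 264 + (6416/6021 + (4962/4463 - 2763/10184)*(1/6617)) = 264 + (6416/6021 + (38201739/45451192)*(1/6617)) = 264 + (6416/6021 + 38201739/300750537464) = 264 + 1929845461039543/1810818986070744 = 479986057783715959/1810818986070744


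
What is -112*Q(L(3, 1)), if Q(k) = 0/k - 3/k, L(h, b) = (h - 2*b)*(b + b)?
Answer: 168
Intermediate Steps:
L(h, b) = 2*b*(h - 2*b) (L(h, b) = (h - 2*b)*(2*b) = 2*b*(h - 2*b))
Q(k) = -3/k (Q(k) = 0 - 3/k = -3/k)
-112*Q(L(3, 1)) = -(-336)/(2*1*(3 - 2*1)) = -(-336)/(2*1*(3 - 2)) = -(-336)/(2*1*1) = -(-336)/2 = -112*(-3/2) = 168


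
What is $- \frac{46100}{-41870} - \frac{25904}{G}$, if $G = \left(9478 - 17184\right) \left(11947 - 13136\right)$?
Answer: $\frac{21065180346}{19181555579} \approx 1.0982$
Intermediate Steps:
$G = 9162434$ ($G = \left(-7706\right) \left(-1189\right) = 9162434$)
$- \frac{46100}{-41870} - \frac{25904}{G} = - \frac{46100}{-41870} - \frac{25904}{9162434} = \left(-46100\right) \left(- \frac{1}{41870}\right) - \frac{12952}{4581217} = \frac{4610}{4187} - \frac{12952}{4581217} = \frac{21065180346}{19181555579}$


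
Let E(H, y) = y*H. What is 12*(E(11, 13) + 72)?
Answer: 2580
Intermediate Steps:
E(H, y) = H*y
12*(E(11, 13) + 72) = 12*(11*13 + 72) = 12*(143 + 72) = 12*215 = 2580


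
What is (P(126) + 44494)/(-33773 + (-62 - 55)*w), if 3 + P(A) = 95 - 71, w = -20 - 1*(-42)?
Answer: -44515/36347 ≈ -1.2247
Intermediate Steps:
w = 22 (w = -20 + 42 = 22)
P(A) = 21 (P(A) = -3 + (95 - 71) = -3 + 24 = 21)
(P(126) + 44494)/(-33773 + (-62 - 55)*w) = (21 + 44494)/(-33773 + (-62 - 55)*22) = 44515/(-33773 - 117*22) = 44515/(-33773 - 2574) = 44515/(-36347) = 44515*(-1/36347) = -44515/36347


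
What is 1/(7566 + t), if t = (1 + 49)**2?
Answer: 1/10066 ≈ 9.9344e-5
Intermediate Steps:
t = 2500 (t = 50**2 = 2500)
1/(7566 + t) = 1/(7566 + 2500) = 1/10066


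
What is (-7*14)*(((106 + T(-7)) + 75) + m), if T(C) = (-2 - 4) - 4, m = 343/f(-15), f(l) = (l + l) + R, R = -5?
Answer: -78988/5 ≈ -15798.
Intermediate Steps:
f(l) = -5 + 2*l (f(l) = (l + l) - 5 = 2*l - 5 = -5 + 2*l)
m = -49/5 (m = 343/(-5 + 2*(-15)) = 343/(-5 - 30) = 343/(-35) = 343*(-1/35) = -49/5 ≈ -9.8000)
T(C) = -10 (T(C) = -6 - 4 = -10)
(-7*14)*(((106 + T(-7)) + 75) + m) = (-7*14)*(((106 - 10) + 75) - 49/5) = -98*((96 + 75) - 49/5) = -98*(171 - 49/5) = -98*806/5 = -78988/5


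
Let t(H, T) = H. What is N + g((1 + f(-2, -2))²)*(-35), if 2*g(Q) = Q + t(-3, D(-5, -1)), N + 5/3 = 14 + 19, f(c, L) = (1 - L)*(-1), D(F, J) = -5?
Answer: 83/6 ≈ 13.833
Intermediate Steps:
f(c, L) = -1 + L
N = 94/3 (N = -5/3 + (14 + 19) = -5/3 + 33 = 94/3 ≈ 31.333)
g(Q) = -3/2 + Q/2 (g(Q) = (Q - 3)/2 = (-3 + Q)/2 = -3/2 + Q/2)
N + g((1 + f(-2, -2))²)*(-35) = 94/3 + (-3/2 + (1 + (-1 - 2))²/2)*(-35) = 94/3 + (-3/2 + (1 - 3)²/2)*(-35) = 94/3 + (-3/2 + (½)*(-2)²)*(-35) = 94/3 + (-3/2 + (½)*4)*(-35) = 94/3 + (-3/2 + 2)*(-35) = 94/3 + (½)*(-35) = 94/3 - 35/2 = 83/6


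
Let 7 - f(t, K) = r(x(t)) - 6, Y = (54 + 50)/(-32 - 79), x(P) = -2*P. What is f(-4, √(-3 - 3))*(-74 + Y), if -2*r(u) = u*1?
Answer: -141406/111 ≈ -1273.9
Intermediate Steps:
Y = -104/111 (Y = 104/(-111) = 104*(-1/111) = -104/111 ≈ -0.93694)
r(u) = -u/2
f(t, K) = 13 - t (f(t, K) = 7 - (-(-1)*t - 6) = 7 - (t - 6) = 7 - (-6 + t) = 7 + (6 - t) = 13 - t)
f(-4, √(-3 - 3))*(-74 + Y) = (13 - 1*(-4))*(-74 - 104/111) = (13 + 4)*(-8318/111) = 17*(-8318/111) = -141406/111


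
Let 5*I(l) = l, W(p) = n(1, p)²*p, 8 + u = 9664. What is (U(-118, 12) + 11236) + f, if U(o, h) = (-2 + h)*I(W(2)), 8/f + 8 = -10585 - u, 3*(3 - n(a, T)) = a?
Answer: 2052843548/182241 ≈ 11264.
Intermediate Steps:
u = 9656 (u = -8 + 9664 = 9656)
n(a, T) = 3 - a/3
W(p) = 64*p/9 (W(p) = (3 - ⅓*1)²*p = (3 - ⅓)²*p = (8/3)²*p = 64*p/9)
f = -8/20249 (f = 8/(-8 + (-10585 - 1*9656)) = 8/(-8 + (-10585 - 9656)) = 8/(-8 - 20241) = 8/(-20249) = 8*(-1/20249) = -8/20249 ≈ -0.00039508)
I(l) = l/5
U(o, h) = -256/45 + 128*h/45 (U(o, h) = (-2 + h)*(((64/9)*2)/5) = (-2 + h)*((⅕)*(128/9)) = (-2 + h)*(128/45) = -256/45 + 128*h/45)
(U(-118, 12) + 11236) + f = ((-256/45 + (128/45)*12) + 11236) - 8/20249 = ((-256/45 + 512/15) + 11236) - 8/20249 = (256/9 + 11236) - 8/20249 = 101380/9 - 8/20249 = 2052843548/182241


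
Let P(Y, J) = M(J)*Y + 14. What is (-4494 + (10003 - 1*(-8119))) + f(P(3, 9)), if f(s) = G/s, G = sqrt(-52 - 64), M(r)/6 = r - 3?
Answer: 13628 + I*sqrt(29)/61 ≈ 13628.0 + 0.088281*I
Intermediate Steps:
M(r) = -18 + 6*r (M(r) = 6*(r - 3) = 6*(-3 + r) = -18 + 6*r)
P(Y, J) = 14 + Y*(-18 + 6*J) (P(Y, J) = (-18 + 6*J)*Y + 14 = Y*(-18 + 6*J) + 14 = 14 + Y*(-18 + 6*J))
G = 2*I*sqrt(29) (G = sqrt(-116) = 2*I*sqrt(29) ≈ 10.77*I)
f(s) = 2*I*sqrt(29)/s (f(s) = (2*I*sqrt(29))/s = 2*I*sqrt(29)/s)
(-4494 + (10003 - 1*(-8119))) + f(P(3, 9)) = (-4494 + (10003 - 1*(-8119))) + 2*I*sqrt(29)/(14 + 6*3*(-3 + 9)) = (-4494 + (10003 + 8119)) + 2*I*sqrt(29)/(14 + 6*3*6) = (-4494 + 18122) + 2*I*sqrt(29)/(14 + 108) = 13628 + 2*I*sqrt(29)/122 = 13628 + 2*I*sqrt(29)*(1/122) = 13628 + I*sqrt(29)/61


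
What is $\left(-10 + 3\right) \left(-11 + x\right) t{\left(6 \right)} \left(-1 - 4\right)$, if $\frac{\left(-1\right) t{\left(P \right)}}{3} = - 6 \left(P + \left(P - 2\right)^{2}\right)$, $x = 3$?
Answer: $-110880$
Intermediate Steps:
$t{\left(P \right)} = 18 P + 18 \left(-2 + P\right)^{2}$ ($t{\left(P \right)} = - 3 \left(- 6 \left(P + \left(P - 2\right)^{2}\right)\right) = - 3 \left(- 6 \left(P + \left(-2 + P\right)^{2}\right)\right) = - 3 \left(- 6 P - 6 \left(-2 + P\right)^{2}\right) = 18 P + 18 \left(-2 + P\right)^{2}$)
$\left(-10 + 3\right) \left(-11 + x\right) t{\left(6 \right)} \left(-1 - 4\right) = \left(-10 + 3\right) \left(-11 + 3\right) \left(18 \cdot 6 + 18 \left(-2 + 6\right)^{2}\right) \left(-1 - 4\right) = \left(-7\right) \left(-8\right) \left(108 + 18 \cdot 4^{2}\right) \left(-1 - 4\right) = 56 \left(108 + 18 \cdot 16\right) \left(-5\right) = 56 \left(108 + 288\right) \left(-5\right) = 56 \cdot 396 \left(-5\right) = 22176 \left(-5\right) = -110880$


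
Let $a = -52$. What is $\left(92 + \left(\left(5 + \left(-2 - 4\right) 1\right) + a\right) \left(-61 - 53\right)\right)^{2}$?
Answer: $37625956$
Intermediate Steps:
$\left(92 + \left(\left(5 + \left(-2 - 4\right) 1\right) + a\right) \left(-61 - 53\right)\right)^{2} = \left(92 + \left(\left(5 + \left(-2 - 4\right) 1\right) - 52\right) \left(-61 - 53\right)\right)^{2} = \left(92 + \left(\left(5 - 6\right) - 52\right) \left(-114\right)\right)^{2} = \left(92 + \left(-1 - 52\right) \left(-114\right)\right)^{2} = \left(92 - -6042\right)^{2} = \left(92 + 6042\right)^{2} = 6134^{2} = 37625956$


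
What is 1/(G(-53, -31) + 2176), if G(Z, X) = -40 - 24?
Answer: 1/2112 ≈ 0.00047348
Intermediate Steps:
G(Z, X) = -64
1/(G(-53, -31) + 2176) = 1/(-64 + 2176) = 1/2112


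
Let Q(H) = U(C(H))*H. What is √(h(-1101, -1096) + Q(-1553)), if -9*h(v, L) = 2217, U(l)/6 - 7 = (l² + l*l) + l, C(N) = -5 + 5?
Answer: I*√589251/3 ≈ 255.88*I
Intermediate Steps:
C(N) = 0
U(l) = 42 + 6*l + 12*l² (U(l) = 42 + 6*((l² + l*l) + l) = 42 + 6*((l² + l²) + l) = 42 + 6*(2*l² + l) = 42 + 6*(l + 2*l²) = 42 + (6*l + 12*l²) = 42 + 6*l + 12*l²)
Q(H) = 42*H (Q(H) = (42 + 6*0 + 12*0²)*H = (42 + 0 + 12*0)*H = (42 + 0 + 0)*H = 42*H)
h(v, L) = -739/3 (h(v, L) = -⅑*2217 = -739/3)
√(h(-1101, -1096) + Q(-1553)) = √(-739/3 + 42*(-1553)) = √(-739/3 - 65226) = √(-196417/3) = I*√589251/3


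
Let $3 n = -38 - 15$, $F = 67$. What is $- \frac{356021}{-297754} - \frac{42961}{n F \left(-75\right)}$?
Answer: $\frac{354980277}{498737950} \approx 0.71176$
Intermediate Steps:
$n = - \frac{53}{3}$ ($n = \frac{-38 - 15}{3} = \frac{1}{3} \left(-53\right) = - \frac{53}{3} \approx -17.667$)
$- \frac{356021}{-297754} - \frac{42961}{n F \left(-75\right)} = - \frac{356021}{-297754} - \frac{42961}{\left(- \frac{53}{3}\right) 67 \left(-75\right)} = \left(-356021\right) \left(- \frac{1}{297754}\right) - \frac{42961}{\left(- \frac{3551}{3}\right) \left(-75\right)} = \frac{356021}{297754} - \frac{42961}{88775} = \frac{354980277}{498737950}$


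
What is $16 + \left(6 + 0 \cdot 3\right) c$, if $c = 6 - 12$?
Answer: $-20$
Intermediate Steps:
$c = -6$ ($c = 6 - 12 = -6$)
$16 + \left(6 + 0 \cdot 3\right) c = 16 + \left(6 + 0 \cdot 3\right) \left(-6\right) = 16 + \left(6 + 0\right) \left(-6\right) = 16 + 6 \left(-6\right) = 16 - 36 = -20$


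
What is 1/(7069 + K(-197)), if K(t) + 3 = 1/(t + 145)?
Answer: 52/367431 ≈ 0.00014152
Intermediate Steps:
K(t) = -3 + 1/(145 + t) (K(t) = -3 + 1/(t + 145) = -3 + 1/(145 + t))
1/(7069 + K(-197)) = 1/(7069 + (-434 - 3*(-197))/(145 - 197)) = 1/(7069 + (-434 + 591)/(-52)) = 1/(7069 - 1/52*157) = 1/(7069 - 157/52) = 1/(367431/52) = 52/367431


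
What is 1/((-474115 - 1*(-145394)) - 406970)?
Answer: -1/735691 ≈ -1.3593e-6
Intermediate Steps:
1/((-474115 - 1*(-145394)) - 406970) = 1/((-474115 + 145394) - 406970) = 1/(-328721 - 406970) = 1/(-735691) = -1/735691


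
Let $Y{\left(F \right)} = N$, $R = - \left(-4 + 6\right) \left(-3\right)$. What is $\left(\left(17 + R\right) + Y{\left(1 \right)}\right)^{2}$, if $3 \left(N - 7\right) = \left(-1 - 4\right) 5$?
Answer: $\frac{4225}{9} \approx 469.44$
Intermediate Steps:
$R = 6$ ($R = - 2 \left(-3\right) = \left(-1\right) \left(-6\right) = 6$)
$N = - \frac{4}{3}$ ($N = 7 + \frac{\left(-1 - 4\right) 5}{3} = 7 + \frac{\left(-5\right) 5}{3} = 7 + \frac{1}{3} \left(-25\right) = 7 - \frac{25}{3} = - \frac{4}{3} \approx -1.3333$)
$Y{\left(F \right)} = - \frac{4}{3}$
$\left(\left(17 + R\right) + Y{\left(1 \right)}\right)^{2} = \left(\left(17 + 6\right) - \frac{4}{3}\right)^{2} = \left(23 - \frac{4}{3}\right)^{2} = \left(\frac{65}{3}\right)^{2} = \frac{4225}{9}$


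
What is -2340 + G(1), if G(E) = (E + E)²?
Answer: -2336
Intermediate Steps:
G(E) = 4*E² (G(E) = (2*E)² = 4*E²)
-2340 + G(1) = -2340 + 4*1² = -2340 + 4*1 = -2340 + 4 = -2336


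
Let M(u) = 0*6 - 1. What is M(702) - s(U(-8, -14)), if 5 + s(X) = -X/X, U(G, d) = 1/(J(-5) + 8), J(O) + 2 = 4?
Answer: 5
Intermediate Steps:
J(O) = 2 (J(O) = -2 + 4 = 2)
U(G, d) = ⅒ (U(G, d) = 1/(2 + 8) = 1/10 = ⅒)
s(X) = -6 (s(X) = -5 - X/X = -5 - 1*1 = -5 - 1 = -6)
M(u) = -1 (M(u) = 0 - 1 = -1)
M(702) - s(U(-8, -14)) = -1 - 1*(-6) = -1 + 6 = 5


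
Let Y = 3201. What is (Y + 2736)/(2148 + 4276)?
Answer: 5937/6424 ≈ 0.92419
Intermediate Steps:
(Y + 2736)/(2148 + 4276) = (3201 + 2736)/(2148 + 4276) = 5937/6424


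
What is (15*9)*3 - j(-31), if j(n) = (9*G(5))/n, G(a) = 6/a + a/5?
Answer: 62874/155 ≈ 405.64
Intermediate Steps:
G(a) = 6/a + a/5 (G(a) = 6/a + a*(⅕) = 6/a + a/5)
j(n) = 99/(5*n) (j(n) = (9*(6/5 + (⅕)*5))/n = (9*(6*(⅕) + 1))/n = (9*(6/5 + 1))/n = (9*(11/5))/n = 99/(5*n))
(15*9)*3 - j(-31) = (15*9)*3 - 99/(5*(-31)) = 135*3 - 99*(-1)/(5*31) = 405 - 1*(-99/155) = 405 + 99/155 = 62874/155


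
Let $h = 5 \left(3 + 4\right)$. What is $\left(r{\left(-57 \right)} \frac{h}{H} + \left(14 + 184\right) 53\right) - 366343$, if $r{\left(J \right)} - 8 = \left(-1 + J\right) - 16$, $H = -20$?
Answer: $- \frac{711467}{2} \approx -3.5573 \cdot 10^{5}$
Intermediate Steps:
$h = 35$ ($h = 5 \cdot 7 = 35$)
$r{\left(J \right)} = -9 + J$ ($r{\left(J \right)} = 8 + \left(\left(-1 + J\right) - 16\right) = 8 + \left(-17 + J\right) = -9 + J$)
$\left(r{\left(-57 \right)} \frac{h}{H} + \left(14 + 184\right) 53\right) - 366343 = \left(\left(-9 - 57\right) \frac{35}{-20} + \left(14 + 184\right) 53\right) - 366343 = \left(- 66 \cdot 35 \left(- \frac{1}{20}\right) + 198 \cdot 53\right) - 366343 = \left(\left(-66\right) \left(- \frac{7}{4}\right) + 10494\right) - 366343 = \left(\frac{231}{2} + 10494\right) - 366343 = \frac{21219}{2} - 366343 = - \frac{711467}{2}$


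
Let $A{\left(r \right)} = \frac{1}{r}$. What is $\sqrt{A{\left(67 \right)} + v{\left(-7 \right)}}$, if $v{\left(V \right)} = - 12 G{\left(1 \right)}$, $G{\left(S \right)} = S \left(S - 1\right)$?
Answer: $\frac{\sqrt{67}}{67} \approx 0.12217$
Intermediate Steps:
$G{\left(S \right)} = S \left(-1 + S\right)$
$v{\left(V \right)} = 0$ ($v{\left(V \right)} = - 12 \cdot 1 \left(-1 + 1\right) = - 12 \cdot 1 \cdot 0 = \left(-12\right) 0 = 0$)
$\sqrt{A{\left(67 \right)} + v{\left(-7 \right)}} = \sqrt{\frac{1}{67} + 0} = \sqrt{\frac{1}{67}} = \frac{\sqrt{67}}{67}$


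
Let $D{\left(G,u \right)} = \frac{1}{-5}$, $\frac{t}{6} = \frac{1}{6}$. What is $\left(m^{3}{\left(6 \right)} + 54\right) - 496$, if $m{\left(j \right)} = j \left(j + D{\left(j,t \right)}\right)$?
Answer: $\frac{5212774}{125} \approx 41702.0$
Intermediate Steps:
$t = 1$ ($t = \frac{6}{6} = 6 \cdot \frac{1}{6} = 1$)
$D{\left(G,u \right)} = - \frac{1}{5}$
$m{\left(j \right)} = j \left(- \frac{1}{5} + j\right)$ ($m{\left(j \right)} = j \left(j - \frac{1}{5}\right) = j \left(- \frac{1}{5} + j\right)$)
$\left(m^{3}{\left(6 \right)} + 54\right) - 496 = \left(\left(6 \left(- \frac{1}{5} + 6\right)\right)^{3} + 54\right) - 496 = \left(\left(6 \cdot \frac{29}{5}\right)^{3} + 54\right) - 496 = \left(\left(\frac{174}{5}\right)^{3} + 54\right) - 496 = \left(\frac{5268024}{125} + 54\right) - 496 = \frac{5274774}{125} - 496 = \frac{5212774}{125}$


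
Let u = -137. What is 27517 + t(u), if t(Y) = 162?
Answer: 27679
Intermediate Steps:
27517 + t(u) = 27517 + 162 = 27679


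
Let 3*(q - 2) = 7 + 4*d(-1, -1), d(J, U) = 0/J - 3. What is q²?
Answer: ⅑ ≈ 0.11111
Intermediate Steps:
d(J, U) = -3 (d(J, U) = 0 - 3 = -3)
q = ⅓ (q = 2 + (7 + 4*(-3))/3 = 2 + (7 - 12)/3 = 2 + (⅓)*(-5) = 2 - 5/3 = ⅓ ≈ 0.33333)
q² = (⅓)² = ⅑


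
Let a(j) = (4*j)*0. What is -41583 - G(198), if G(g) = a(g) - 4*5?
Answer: -41563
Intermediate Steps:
a(j) = 0
G(g) = -20 (G(g) = 0 - 4*5 = 0 - 20 = -20)
-41583 - G(198) = -41583 - 1*(-20) = -41583 + 20 = -41563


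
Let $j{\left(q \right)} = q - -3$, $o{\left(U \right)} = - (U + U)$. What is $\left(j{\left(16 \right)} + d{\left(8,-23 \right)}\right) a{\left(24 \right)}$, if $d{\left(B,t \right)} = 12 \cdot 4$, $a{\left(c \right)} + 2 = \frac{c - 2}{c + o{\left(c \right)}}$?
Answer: $- \frac{2345}{12} \approx -195.42$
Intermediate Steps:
$o{\left(U \right)} = - 2 U$
$j{\left(q \right)} = 3 + q$ ($j{\left(q \right)} = q + 3 = 3 + q$)
$a{\left(c \right)} = -2 - \frac{-2 + c}{c}$ ($a{\left(c \right)} = -2 + \frac{c - 2}{c - 2 c} = -2 + \frac{-2 + c}{\left(-1\right) c} = -2 + \left(-2 + c\right) \left(- \frac{1}{c}\right) = -2 - \frac{-2 + c}{c}$)
$d{\left(B,t \right)} = 48$
$\left(j{\left(16 \right)} + d{\left(8,-23 \right)}\right) a{\left(24 \right)} = \left(\left(3 + 16\right) + 48\right) \left(-3 + \frac{2}{24}\right) = \left(19 + 48\right) \left(-3 + 2 \cdot \frac{1}{24}\right) = 67 \left(-3 + \frac{1}{12}\right) = 67 \left(- \frac{35}{12}\right) = - \frac{2345}{12}$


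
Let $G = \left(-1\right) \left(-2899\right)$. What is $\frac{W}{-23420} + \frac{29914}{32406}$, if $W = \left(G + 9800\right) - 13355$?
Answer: $\frac{90230527}{94868565} \approx 0.95111$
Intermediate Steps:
$G = 2899$
$W = -656$ ($W = \left(2899 + 9800\right) - 13355 = 12699 - 13355 = -656$)
$\frac{W}{-23420} + \frac{29914}{32406} = - \frac{656}{-23420} + \frac{29914}{32406} = \left(-656\right) \left(- \frac{1}{23420}\right) + 29914 \cdot \frac{1}{32406} = \frac{164}{5855} + \frac{14957}{16203} = \frac{90230527}{94868565}$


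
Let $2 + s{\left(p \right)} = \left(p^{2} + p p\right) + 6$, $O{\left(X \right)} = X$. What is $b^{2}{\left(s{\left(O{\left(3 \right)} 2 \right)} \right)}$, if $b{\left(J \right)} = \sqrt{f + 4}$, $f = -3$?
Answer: $1$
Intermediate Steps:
$s{\left(p \right)} = 4 + 2 p^{2}$ ($s{\left(p \right)} = -2 + \left(\left(p^{2} + p p\right) + 6\right) = -2 + \left(\left(p^{2} + p^{2}\right) + 6\right) = -2 + \left(2 p^{2} + 6\right) = -2 + \left(6 + 2 p^{2}\right) = 4 + 2 p^{2}$)
$b{\left(J \right)} = 1$ ($b{\left(J \right)} = \sqrt{-3 + 4} = \sqrt{1} = 1$)
$b^{2}{\left(s{\left(O{\left(3 \right)} 2 \right)} \right)} = 1^{2} = 1$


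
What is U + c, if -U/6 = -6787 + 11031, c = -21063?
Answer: -46527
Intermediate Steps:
U = -25464 (U = -6*(-6787 + 11031) = -6*4244 = -25464)
U + c = -25464 - 21063 = -46527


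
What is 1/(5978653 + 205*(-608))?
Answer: 1/5854013 ≈ 1.7082e-7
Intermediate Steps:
1/(5978653 + 205*(-608)) = 1/(5978653 - 124640) = 1/5854013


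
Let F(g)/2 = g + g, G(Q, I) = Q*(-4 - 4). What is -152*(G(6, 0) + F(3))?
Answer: 5472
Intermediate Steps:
G(Q, I) = -8*Q (G(Q, I) = Q*(-8) = -8*Q)
F(g) = 4*g (F(g) = 2*(g + g) = 2*(2*g) = 4*g)
-152*(G(6, 0) + F(3)) = -152*(-8*6 + 4*3) = -152*(-48 + 12) = -152*(-36) = 5472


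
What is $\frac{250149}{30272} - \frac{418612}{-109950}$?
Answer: $\frac{20088052507}{1664203200} \approx 12.071$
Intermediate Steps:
$\frac{250149}{30272} - \frac{418612}{-109950} = 250149 \cdot \frac{1}{30272} - - \frac{209306}{54975} = \frac{250149}{30272} + \frac{209306}{54975} = \frac{20088052507}{1664203200}$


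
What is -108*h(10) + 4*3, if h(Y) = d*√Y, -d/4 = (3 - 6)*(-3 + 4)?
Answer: 12 - 1296*√10 ≈ -4086.3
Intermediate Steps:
d = 12 (d = -4*(3 - 6)*(-3 + 4) = -(-12) = -4*(-3) = 12)
h(Y) = 12*√Y
-108*h(10) + 4*3 = -1296*√10 + 4*3 = -1296*√10 + 12 = 12 - 1296*√10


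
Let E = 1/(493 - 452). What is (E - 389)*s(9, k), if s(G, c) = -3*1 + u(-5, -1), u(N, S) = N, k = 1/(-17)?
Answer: 127584/41 ≈ 3111.8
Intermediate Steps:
k = -1/17 ≈ -0.058824
E = 1/41 ≈ 0.024390
s(G, c) = -8 (s(G, c) = -3*1 - 5 = -3 - 5 = -8)
(E - 389)*s(9, k) = (1/41 - 389)*(-8) = -15948/41*(-8) = 127584/41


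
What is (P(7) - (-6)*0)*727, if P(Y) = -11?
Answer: -7997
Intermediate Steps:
(P(7) - (-6)*0)*727 = (-11 - (-6)*0)*727 = (-11 - 1*0)*727 = (-11 + 0)*727 = -11*727 = -7997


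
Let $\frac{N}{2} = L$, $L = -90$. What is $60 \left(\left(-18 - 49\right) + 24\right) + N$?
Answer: $-2760$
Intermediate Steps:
$N = -180$ ($N = 2 \left(-90\right) = -180$)
$60 \left(\left(-18 - 49\right) + 24\right) + N = 60 \left(\left(-18 - 49\right) + 24\right) - 180 = 60 \left(-67 + 24\right) - 180 = 60 \left(-43\right) - 180 = -2580 - 180 = -2760$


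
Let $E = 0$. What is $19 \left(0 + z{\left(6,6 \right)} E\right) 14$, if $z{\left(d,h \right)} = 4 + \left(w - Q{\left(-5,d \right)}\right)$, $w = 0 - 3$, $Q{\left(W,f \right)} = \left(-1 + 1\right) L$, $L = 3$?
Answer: $0$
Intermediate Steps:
$Q{\left(W,f \right)} = 0$ ($Q{\left(W,f \right)} = \left(-1 + 1\right) 3 = 0 \cdot 3 = 0$)
$w = -3$
$z{\left(d,h \right)} = 1$ ($z{\left(d,h \right)} = 4 - 3 = 1$)
$19 \left(0 + z{\left(6,6 \right)} E\right) 14 = 19 \left(0 + 1 \cdot 0\right) 14 = 19 \left(0 + 0\right) 14 = 19 \cdot 0 \cdot 14 = 0 \cdot 14 = 0$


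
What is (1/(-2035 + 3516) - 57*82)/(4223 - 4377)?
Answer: 6922193/228074 ≈ 30.351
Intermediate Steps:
(1/(-2035 + 3516) - 57*82)/(4223 - 4377) = (1/1481 - 4674)/(-154) = (1/1481 - 4674)*(-1/154) = -6922193/1481*(-1/154) = 6922193/228074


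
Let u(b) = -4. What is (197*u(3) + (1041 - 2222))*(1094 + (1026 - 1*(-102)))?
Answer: -4375118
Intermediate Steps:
(197*u(3) + (1041 - 2222))*(1094 + (1026 - 1*(-102))) = (197*(-4) + (1041 - 2222))*(1094 + (1026 - 1*(-102))) = (-788 - 1181)*(1094 + (1026 + 102)) = -1969*(1094 + 1128) = -1969*2222 = -4375118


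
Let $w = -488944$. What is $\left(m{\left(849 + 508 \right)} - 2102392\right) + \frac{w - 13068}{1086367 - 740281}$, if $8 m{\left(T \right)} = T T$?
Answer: $- \frac{2591785899589}{1384344} \approx -1.8722 \cdot 10^{6}$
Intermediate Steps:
$m{\left(T \right)} = \frac{T^{2}}{8}$ ($m{\left(T \right)} = \frac{T T}{8} = \frac{T^{2}}{8}$)
$\left(m{\left(849 + 508 \right)} - 2102392\right) + \frac{w - 13068}{1086367 - 740281} = \left(\frac{\left(849 + 508\right)^{2}}{8} - 2102392\right) + \frac{-488944 - 13068}{1086367 - 740281} = \left(\frac{1357^{2}}{8} - 2102392\right) - \frac{502012}{346086} = \left(\frac{1}{8} \cdot 1841449 - 2102392\right) - \frac{251006}{173043} = \left(\frac{1841449}{8} - 2102392\right) - \frac{251006}{173043} = - \frac{14977687}{8} - \frac{251006}{173043} = - \frac{2591785899589}{1384344}$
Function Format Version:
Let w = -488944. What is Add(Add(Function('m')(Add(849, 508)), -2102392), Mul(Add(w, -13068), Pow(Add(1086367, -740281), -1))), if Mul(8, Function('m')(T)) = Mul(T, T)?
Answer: Rational(-2591785899589, 1384344) ≈ -1.8722e+6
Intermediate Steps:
Function('m')(T) = Mul(Rational(1, 8), Pow(T, 2)) (Function('m')(T) = Mul(Rational(1, 8), Mul(T, T)) = Mul(Rational(1, 8), Pow(T, 2)))
Add(Add(Function('m')(Add(849, 508)), -2102392), Mul(Add(w, -13068), Pow(Add(1086367, -740281), -1))) = Add(Add(Mul(Rational(1, 8), Pow(Add(849, 508), 2)), -2102392), Mul(Add(-488944, -13068), Pow(Add(1086367, -740281), -1))) = Add(Add(Mul(Rational(1, 8), Pow(1357, 2)), -2102392), Mul(-502012, Pow(346086, -1))) = Add(Add(Mul(Rational(1, 8), 1841449), -2102392), Mul(-502012, Rational(1, 346086))) = Add(Add(Rational(1841449, 8), -2102392), Rational(-251006, 173043)) = Add(Rational(-14977687, 8), Rational(-251006, 173043)) = Rational(-2591785899589, 1384344)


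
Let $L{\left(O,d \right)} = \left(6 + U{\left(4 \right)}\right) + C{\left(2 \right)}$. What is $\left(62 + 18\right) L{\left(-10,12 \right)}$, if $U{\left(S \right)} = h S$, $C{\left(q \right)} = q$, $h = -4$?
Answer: $-640$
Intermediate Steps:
$U{\left(S \right)} = - 4 S$
$L{\left(O,d \right)} = -8$ ($L{\left(O,d \right)} = \left(6 - 16\right) + 2 = -10 + 2 = -8$)
$\left(62 + 18\right) L{\left(-10,12 \right)} = \left(62 + 18\right) \left(-8\right) = 80 \left(-8\right) = -640$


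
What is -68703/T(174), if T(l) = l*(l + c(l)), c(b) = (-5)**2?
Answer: -22901/11542 ≈ -1.9841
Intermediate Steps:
c(b) = 25
T(l) = l*(25 + l) (T(l) = l*(l + 25) = l*(25 + l))
-68703/T(174) = -68703*1/(174*(25 + 174)) = -68703/(174*199) = -68703/34626 = -68703*1/34626 = -22901/11542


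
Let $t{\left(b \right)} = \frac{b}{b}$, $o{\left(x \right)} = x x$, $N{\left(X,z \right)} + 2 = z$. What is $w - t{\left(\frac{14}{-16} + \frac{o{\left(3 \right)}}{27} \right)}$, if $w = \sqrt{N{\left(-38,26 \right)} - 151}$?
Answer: $-1 + i \sqrt{127} \approx -1.0 + 11.269 i$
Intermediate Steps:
$N{\left(X,z \right)} = -2 + z$
$o{\left(x \right)} = x^{2}$
$t{\left(b \right)} = 1$
$w = i \sqrt{127}$ ($w = \sqrt{\left(-2 + 26\right) - 151} = \sqrt{24 - 151} = \sqrt{-127} = i \sqrt{127} \approx 11.269 i$)
$w - t{\left(\frac{14}{-16} + \frac{o{\left(3 \right)}}{27} \right)} = i \sqrt{127} - 1 = -1 + i \sqrt{127}$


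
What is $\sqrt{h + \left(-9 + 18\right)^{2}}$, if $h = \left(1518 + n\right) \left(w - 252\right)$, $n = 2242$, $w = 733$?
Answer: $\sqrt{1808641} \approx 1344.9$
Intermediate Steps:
$h = 1808560$ ($h = \left(1518 + 2242\right) \left(733 - 252\right) = 3760 \cdot 481 = 1808560$)
$\sqrt{h + \left(-9 + 18\right)^{2}} = \sqrt{1808560 + \left(-9 + 18\right)^{2}} = \sqrt{1808560 + 9^{2}} = \sqrt{1808560 + 81} = \sqrt{1808641}$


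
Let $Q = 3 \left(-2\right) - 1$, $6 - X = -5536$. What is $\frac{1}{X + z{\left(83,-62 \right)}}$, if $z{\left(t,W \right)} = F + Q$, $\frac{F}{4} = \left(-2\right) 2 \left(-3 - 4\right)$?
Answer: $\frac{1}{5647} \approx 0.00017709$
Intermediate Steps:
$X = 5542$ ($X = 6 - -5536 = 6 + 5536 = 5542$)
$Q = -7$ ($Q = -6 - 1 = -7$)
$F = 112$ ($F = 4 \left(-2\right) 2 \left(-3 - 4\right) = 4 \left(\left(-4\right) \left(-7\right)\right) = 4 \cdot 28 = 112$)
$z{\left(t,W \right)} = 105$ ($z{\left(t,W \right)} = 112 - 7 = 105$)
$\frac{1}{X + z{\left(83,-62 \right)}} = \frac{1}{5542 + 105} = \frac{1}{5647}$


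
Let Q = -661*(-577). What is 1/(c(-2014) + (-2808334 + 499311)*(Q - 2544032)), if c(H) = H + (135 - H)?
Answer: 1/4993573955740 ≈ 2.0026e-13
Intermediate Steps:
Q = 381397
c(H) = 135
1/(c(-2014) + (-2808334 + 499311)*(Q - 2544032)) = 1/(135 + (-2808334 + 499311)*(381397 - 2544032)) = 1/(135 - 2309023*(-2162635)) = 1/(135 + 4993573955605) = 1/4993573955740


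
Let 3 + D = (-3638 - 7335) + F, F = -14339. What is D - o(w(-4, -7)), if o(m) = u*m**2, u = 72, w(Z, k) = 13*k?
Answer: -621547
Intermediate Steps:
o(m) = 72*m**2
D = -25315 (D = -3 + ((-3638 - 7335) - 14339) = -3 + (-10973 - 14339) = -3 - 25312 = -25315)
D - o(w(-4, -7)) = -25315 - 72*(13*(-7))**2 = -25315 - 72*(-91)**2 = -25315 - 72*8281 = -25315 - 1*596232 = -25315 - 596232 = -621547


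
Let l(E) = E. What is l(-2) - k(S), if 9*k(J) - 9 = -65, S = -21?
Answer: 38/9 ≈ 4.2222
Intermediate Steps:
k(J) = -56/9 (k(J) = 1 + (⅑)*(-65) = 1 - 65/9 = -56/9)
l(-2) - k(S) = -2 - 1*(-56/9) = -2 + 56/9 = 38/9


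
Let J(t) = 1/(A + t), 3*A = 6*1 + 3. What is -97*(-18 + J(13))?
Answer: 27839/16 ≈ 1739.9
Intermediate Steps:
A = 3 (A = (6*1 + 3)/3 = (6 + 3)/3 = (1/3)*9 = 3)
J(t) = 1/(3 + t)
-97*(-18 + J(13)) = -97*(-18 + 1/(3 + 13)) = -97*(-18 + 1/16) = -97*(-287/16) = 27839/16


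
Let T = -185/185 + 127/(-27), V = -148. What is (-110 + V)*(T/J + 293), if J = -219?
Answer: -149009018/1971 ≈ -75601.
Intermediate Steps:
T = -154/27 (T = -185*1/185 + 127*(-1/27) = -1 - 127/27 = -154/27 ≈ -5.7037)
(-110 + V)*(T/J + 293) = (-110 - 148)*(-154/27/(-219) + 293) = -258*(-154/27*(-1/219) + 293) = -258*(154/5913 + 293) = -258*1732663/5913 = -149009018/1971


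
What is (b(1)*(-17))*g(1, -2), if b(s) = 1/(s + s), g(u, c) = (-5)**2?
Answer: -425/2 ≈ -212.50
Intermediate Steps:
g(u, c) = 25
b(s) = 1/(2*s)
(b(1)*(-17))*g(1, -2) = (((1/2)/1)*(-17))*25 = (((1/2)*1)*(-17))*25 = ((1/2)*(-17))*25 = -17/2*25 = -425/2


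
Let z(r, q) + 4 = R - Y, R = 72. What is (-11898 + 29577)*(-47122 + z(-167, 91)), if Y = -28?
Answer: -831372654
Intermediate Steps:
z(r, q) = 96 (z(r, q) = -4 + (72 - 1*(-28)) = -4 + (72 + 28) = -4 + 100 = 96)
(-11898 + 29577)*(-47122 + z(-167, 91)) = (-11898 + 29577)*(-47122 + 96) = 17679*(-47026) = -831372654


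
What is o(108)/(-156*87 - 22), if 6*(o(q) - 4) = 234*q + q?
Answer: -2117/6797 ≈ -0.31146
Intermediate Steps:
o(q) = 4 + 235*q/6 (o(q) = 4 + (234*q + q)/6 = 4 + (235*q)/6 = 4 + 235*q/6)
o(108)/(-156*87 - 22) = (4 + (235/6)*108)/(-156*87 - 22) = (4 + 4230)/(-13572 - 22) = 4234/(-13594) = 4234*(-1/13594) = -2117/6797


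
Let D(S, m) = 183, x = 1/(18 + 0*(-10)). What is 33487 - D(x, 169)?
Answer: 33304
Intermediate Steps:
x = 1/18 (x = 1/(18 + 0) = 1/18 ≈ 0.055556)
33487 - D(x, 169) = 33487 - 1*183 = 33487 - 183 = 33304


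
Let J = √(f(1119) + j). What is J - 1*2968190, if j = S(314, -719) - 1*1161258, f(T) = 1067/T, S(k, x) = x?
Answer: -2968190 + 2*I*√363745272081/1119 ≈ -2.9682e+6 + 1077.9*I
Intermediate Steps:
j = -1161977 (j = -719 - 1*1161258 = -719 - 1161258 = -1161977)
J = 2*I*√363745272081/1119 (J = √(1067/1119 - 1161977) = √(-1300251196/1119) = 2*I*√363745272081/1119 ≈ 1077.9*I)
J - 1*2968190 = 2*I*√363745272081/1119 - 1*2968190 = 2*I*√363745272081/1119 - 2968190 = -2968190 + 2*I*√363745272081/1119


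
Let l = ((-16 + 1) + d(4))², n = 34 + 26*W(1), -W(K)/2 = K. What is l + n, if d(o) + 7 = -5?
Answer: 711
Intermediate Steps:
W(K) = -2*K
d(o) = -12 (d(o) = -7 - 5 = -12)
n = -18 (n = 34 + 26*(-2*1) = 34 + 26*(-2) = 34 - 52 = -18)
l = 729 (l = ((-16 + 1) - 12)² = (-15 - 12)² = (-27)² = 729)
l + n = 729 - 18 = 711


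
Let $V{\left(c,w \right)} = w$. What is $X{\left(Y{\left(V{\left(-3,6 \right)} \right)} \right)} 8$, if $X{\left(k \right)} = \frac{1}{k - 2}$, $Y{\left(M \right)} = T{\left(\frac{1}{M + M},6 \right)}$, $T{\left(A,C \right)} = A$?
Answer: $- \frac{96}{23} \approx -4.1739$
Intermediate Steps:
$Y{\left(M \right)} = \frac{1}{2 M}$ ($Y{\left(M \right)} = \frac{1}{M + M} = \frac{1}{2 M}$)
$X{\left(k \right)} = \frac{1}{-2 + k}$
$X{\left(Y{\left(V{\left(-3,6 \right)} \right)} \right)} 8 = \frac{1}{-2 + \frac{1}{2 \cdot 6}} \cdot 8 = \frac{1}{-2 + \frac{1}{2} \cdot \frac{1}{6}} \cdot 8 = \frac{1}{-2 + \frac{1}{12}} \cdot 8 = \frac{1}{- \frac{23}{12}} \cdot 8 = \left(- \frac{12}{23}\right) 8 = - \frac{96}{23}$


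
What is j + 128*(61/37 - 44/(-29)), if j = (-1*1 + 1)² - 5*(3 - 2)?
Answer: 429451/1073 ≈ 400.23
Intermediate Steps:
j = -5 (j = (-1 + 1)² - 5*1 = 0² - 5 = 0 - 5 = -5)
j + 128*(61/37 - 44/(-29)) = -5 + 128*(61/37 - 44/(-29)) = -5 + 128*(61*(1/37) - 44*(-1/29)) = -5 + 128*(61/37 + 44/29) = -5 + 128*(3397/1073) = -5 + 434816/1073 = 429451/1073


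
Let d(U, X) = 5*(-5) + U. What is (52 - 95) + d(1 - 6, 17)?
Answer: -73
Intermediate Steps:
d(U, X) = -25 + U
(52 - 95) + d(1 - 6, 17) = (52 - 95) + (-25 + (1 - 6)) = -43 + (-25 - 5) = -43 - 30 = -73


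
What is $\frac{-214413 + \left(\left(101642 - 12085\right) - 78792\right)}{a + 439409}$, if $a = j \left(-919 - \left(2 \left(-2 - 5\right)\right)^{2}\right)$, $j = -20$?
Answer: $- \frac{203648}{461709} \approx -0.44107$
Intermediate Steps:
$a = 22300$ ($a = - 20 \left(-919 - \left(2 \left(-2 - 5\right)\right)^{2}\right) = - 20 \left(-919 - \left(2 \left(-7\right)\right)^{2}\right) = - 20 \left(-919 - \left(-14\right)^{2}\right) = - 20 \left(-919 - 196\right) = \left(-20\right) \left(-1115\right) = 22300$)
$\frac{-214413 + \left(\left(101642 - 12085\right) - 78792\right)}{a + 439409} = \frac{-214413 + \left(\left(101642 - 12085\right) - 78792\right)}{22300 + 439409} = \frac{-214413 + \left(89557 - 78792\right)}{461709} = \left(-214413 + 10765\right) \frac{1}{461709} = \left(-203648\right) \frac{1}{461709} = - \frac{203648}{461709}$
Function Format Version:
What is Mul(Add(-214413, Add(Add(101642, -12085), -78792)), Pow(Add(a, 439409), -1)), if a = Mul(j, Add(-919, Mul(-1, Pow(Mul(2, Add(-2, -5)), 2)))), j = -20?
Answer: Rational(-203648, 461709) ≈ -0.44107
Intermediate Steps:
a = 22300 (a = Mul(-20, Add(-919, Mul(-1, Pow(Mul(2, Add(-2, -5)), 2)))) = Mul(-20, Add(-919, Mul(-1, Pow(Mul(2, -7), 2)))) = Mul(-20, Add(-919, Mul(-1, Pow(-14, 2)))) = Mul(-20, Add(-919, Mul(-1, 196))) = Mul(-20, Add(-919, -196)) = Mul(-20, -1115) = 22300)
Mul(Add(-214413, Add(Add(101642, -12085), -78792)), Pow(Add(a, 439409), -1)) = Mul(Add(-214413, Add(Add(101642, -12085), -78792)), Pow(Add(22300, 439409), -1)) = Mul(Add(-214413, Add(89557, -78792)), Pow(461709, -1)) = Mul(Add(-214413, 10765), Rational(1, 461709)) = Mul(-203648, Rational(1, 461709)) = Rational(-203648, 461709)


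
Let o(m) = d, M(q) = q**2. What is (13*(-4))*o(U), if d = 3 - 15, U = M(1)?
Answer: 624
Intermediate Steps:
U = 1 (U = 1**2 = 1)
d = -12
o(m) = -12
(13*(-4))*o(U) = (13*(-4))*(-12) = -52*(-12) = 624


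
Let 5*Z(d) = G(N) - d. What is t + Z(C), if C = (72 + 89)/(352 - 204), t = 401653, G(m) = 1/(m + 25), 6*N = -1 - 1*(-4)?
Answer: 3031675261/7548 ≈ 4.0165e+5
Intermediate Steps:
N = ½ (N = (-1 - 1*(-4))/6 = (-1 + 4)/6 = (⅙)*3 = ½ ≈ 0.50000)
G(m) = 1/(25 + m)
C = 161/148 ≈ 1.0878
Z(d) = 2/255 - d/5 (Z(d) = (1/(25 + ½) - d)/5 = (1/(51/2) - d)/5 = (2/51 - d)/5 = 2/255 - d/5)
t + Z(C) = 401653 + (2/255 - ⅕*161/148) = 401653 + (2/255 - 161/740) = 401653 - 1583/7548 = 3031675261/7548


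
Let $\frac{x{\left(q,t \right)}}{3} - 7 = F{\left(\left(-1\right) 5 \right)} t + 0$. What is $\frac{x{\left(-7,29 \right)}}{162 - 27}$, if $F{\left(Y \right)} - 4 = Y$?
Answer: $- \frac{22}{45} \approx -0.48889$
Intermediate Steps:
$F{\left(Y \right)} = 4 + Y$
$x{\left(q,t \right)} = 21 - 3 t$ ($x{\left(q,t \right)} = 21 + 3 \left(\left(4 - 5\right) t + 0\right) = 21 + 3 \left(- t + 0\right) = 21 + 3 \left(- t\right) = 21 - 3 t$)
$\frac{x{\left(-7,29 \right)}}{162 - 27} = \frac{21 - 87}{162 - 27} = \frac{21 - 87}{135} = \frac{1}{135} \left(-66\right) = - \frac{22}{45}$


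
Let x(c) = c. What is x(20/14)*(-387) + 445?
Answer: -755/7 ≈ -107.86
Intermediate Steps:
x(20/14)*(-387) + 445 = (20/14)*(-387) + 445 = (20*(1/14))*(-387) + 445 = (10/7)*(-387) + 445 = -3870/7 + 445 = -755/7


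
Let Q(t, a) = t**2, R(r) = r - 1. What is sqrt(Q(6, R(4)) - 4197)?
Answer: I*sqrt(4161) ≈ 64.506*I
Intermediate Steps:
R(r) = -1 + r
sqrt(Q(6, R(4)) - 4197) = sqrt(6**2 - 4197) = sqrt(36 - 4197) = sqrt(-4161) = I*sqrt(4161)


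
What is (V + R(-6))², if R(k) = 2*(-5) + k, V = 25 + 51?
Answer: 3600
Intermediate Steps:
V = 76
R(k) = -10 + k
(V + R(-6))² = (76 + (-10 - 6))² = (76 - 16)² = 60² = 3600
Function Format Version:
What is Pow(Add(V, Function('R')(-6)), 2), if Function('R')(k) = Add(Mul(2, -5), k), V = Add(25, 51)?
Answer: 3600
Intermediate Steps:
V = 76
Function('R')(k) = Add(-10, k)
Pow(Add(V, Function('R')(-6)), 2) = Pow(Add(76, Add(-10, -6)), 2) = Pow(Add(76, -16), 2) = Pow(60, 2) = 3600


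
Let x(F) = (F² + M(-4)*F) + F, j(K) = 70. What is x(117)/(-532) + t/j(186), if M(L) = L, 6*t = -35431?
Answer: -45961/420 ≈ -109.43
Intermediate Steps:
t = -35431/6 (t = (⅙)*(-35431) = -35431/6 ≈ -5905.2)
x(F) = F² - 3*F (x(F) = (F² - 4*F) + F = F² - 3*F)
x(117)/(-532) + t/j(186) = (117*(-3 + 117))/(-532) - 35431/6/70 = (117*114)*(-1/532) - 35431/6*1/70 = 13338*(-1/532) - 35431/420 = -351/14 - 35431/420 = -45961/420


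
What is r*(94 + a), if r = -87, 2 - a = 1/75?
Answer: -208771/25 ≈ -8350.8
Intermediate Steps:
a = 149/75 (a = 2 - 1/75 = 149/75 ≈ 1.9867)
r*(94 + a) = -87*(94 + 149/75) = -87*7199/75 = -208771/25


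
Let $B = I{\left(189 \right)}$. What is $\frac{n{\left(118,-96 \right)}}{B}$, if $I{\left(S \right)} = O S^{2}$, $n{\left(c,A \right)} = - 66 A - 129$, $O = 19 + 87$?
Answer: $\frac{2069}{1262142} \approx 0.0016393$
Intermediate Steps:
$O = 106$
$n{\left(c,A \right)} = -129 - 66 A$
$I{\left(S \right)} = 106 S^{2}$
$B = 3786426$ ($B = 106 \cdot 189^{2} = 106 \cdot 35721 = 3786426$)
$\frac{n{\left(118,-96 \right)}}{B} = \frac{-129 - -6336}{3786426} = \left(-129 + 6336\right) \frac{1}{3786426} = 6207 \cdot \frac{1}{3786426} = \frac{2069}{1262142}$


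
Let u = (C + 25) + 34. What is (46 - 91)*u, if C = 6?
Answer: -2925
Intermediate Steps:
u = 65 (u = (6 + 25) + 34 = 31 + 34 = 65)
(46 - 91)*u = (46 - 91)*65 = -45*65 = -2925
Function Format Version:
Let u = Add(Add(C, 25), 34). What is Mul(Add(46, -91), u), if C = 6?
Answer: -2925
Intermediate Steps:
u = 65 (u = Add(Add(6, 25), 34) = Add(31, 34) = 65)
Mul(Add(46, -91), u) = Mul(Add(46, -91), 65) = Mul(-45, 65) = -2925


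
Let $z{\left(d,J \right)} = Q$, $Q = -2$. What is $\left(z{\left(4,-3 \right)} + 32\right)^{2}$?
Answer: $900$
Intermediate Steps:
$z{\left(d,J \right)} = -2$
$\left(z{\left(4,-3 \right)} + 32\right)^{2} = \left(-2 + 32\right)^{2} = 30^{2} = 900$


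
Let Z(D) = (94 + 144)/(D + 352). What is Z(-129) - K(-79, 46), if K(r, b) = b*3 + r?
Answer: -12919/223 ≈ -57.933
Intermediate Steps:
K(r, b) = r + 3*b (K(r, b) = 3*b + r = r + 3*b)
Z(D) = 238/(352 + D)
Z(-129) - K(-79, 46) = 238/(352 - 129) - (-79 + 3*46) = 238/223 - (-79 + 138) = 238*(1/223) - 1*59 = 238/223 - 59 = -12919/223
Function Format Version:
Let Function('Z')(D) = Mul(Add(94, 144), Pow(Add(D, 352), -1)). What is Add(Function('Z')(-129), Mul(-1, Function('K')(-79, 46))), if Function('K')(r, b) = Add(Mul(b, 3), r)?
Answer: Rational(-12919, 223) ≈ -57.933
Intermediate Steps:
Function('K')(r, b) = Add(r, Mul(3, b)) (Function('K')(r, b) = Add(Mul(3, b), r) = Add(r, Mul(3, b)))
Function('Z')(D) = Mul(238, Pow(Add(352, D), -1))
Add(Function('Z')(-129), Mul(-1, Function('K')(-79, 46))) = Add(Mul(238, Pow(Add(352, -129), -1)), Mul(-1, Add(-79, Mul(3, 46)))) = Add(Mul(238, Pow(223, -1)), Mul(-1, Add(-79, 138))) = Add(Mul(238, Rational(1, 223)), Mul(-1, 59)) = Add(Rational(238, 223), -59) = Rational(-12919, 223)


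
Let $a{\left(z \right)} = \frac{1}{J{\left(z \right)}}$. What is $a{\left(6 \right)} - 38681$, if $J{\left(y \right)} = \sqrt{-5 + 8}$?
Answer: $-38681 + \frac{\sqrt{3}}{3} \approx -38680.0$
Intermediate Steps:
$J{\left(y \right)} = \sqrt{3}$
$a{\left(z \right)} = \frac{\sqrt{3}}{3}$ ($a{\left(z \right)} = \frac{1}{\sqrt{3}} = \frac{\sqrt{3}}{3}$)
$a{\left(6 \right)} - 38681 = \frac{\sqrt{3}}{3} - 38681 = -38681 + \frac{\sqrt{3}}{3}$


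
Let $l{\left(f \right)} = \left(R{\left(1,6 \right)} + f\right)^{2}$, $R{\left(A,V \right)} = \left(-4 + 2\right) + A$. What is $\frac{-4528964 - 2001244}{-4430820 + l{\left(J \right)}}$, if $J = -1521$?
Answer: $\frac{204069}{66073} \approx 3.0885$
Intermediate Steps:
$R{\left(A,V \right)} = -2 + A$
$l{\left(f \right)} = \left(-1 + f\right)^{2}$ ($l{\left(f \right)} = \left(\left(-2 + 1\right) + f\right)^{2} = \left(-1 + f\right)^{2}$)
$\frac{-4528964 - 2001244}{-4430820 + l{\left(J \right)}} = \frac{-4528964 - 2001244}{-4430820 + \left(-1 - 1521\right)^{2}} = - \frac{6530208}{-4430820 + \left(-1522\right)^{2}} = - \frac{6530208}{-4430820 + 2316484} = - \frac{6530208}{-2114336} = \left(-6530208\right) \left(- \frac{1}{2114336}\right) = \frac{204069}{66073}$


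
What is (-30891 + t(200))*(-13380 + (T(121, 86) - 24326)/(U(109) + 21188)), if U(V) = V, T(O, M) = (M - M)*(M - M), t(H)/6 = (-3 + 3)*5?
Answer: 2934420381242/7099 ≈ 4.1336e+8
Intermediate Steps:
t(H) = 0 (t(H) = 6*((-3 + 3)*5) = 6*(0*5) = 6*0 = 0)
T(O, M) = 0 (T(O, M) = 0*0 = 0)
(-30891 + t(200))*(-13380 + (T(121, 86) - 24326)/(U(109) + 21188)) = (-30891 + 0)*(-13380 + (0 - 24326)/(109 + 21188)) = -30891*(-13380 - 24326/21297) = -30891*(-284978186/21297) = 2934420381242/7099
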